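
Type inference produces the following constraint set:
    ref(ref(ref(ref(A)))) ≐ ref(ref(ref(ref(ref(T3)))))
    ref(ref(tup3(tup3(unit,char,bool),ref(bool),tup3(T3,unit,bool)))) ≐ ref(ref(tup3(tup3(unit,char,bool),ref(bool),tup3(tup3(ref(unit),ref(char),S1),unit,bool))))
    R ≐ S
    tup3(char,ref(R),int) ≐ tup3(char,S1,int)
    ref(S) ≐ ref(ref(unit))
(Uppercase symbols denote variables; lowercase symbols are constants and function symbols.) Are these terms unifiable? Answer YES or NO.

Decompose ref/1: ref(ref(ref(A))) ≐ ref(ref(ref(ref(T3)))).
Decompose ref/1: ref(ref(A)) ≐ ref(ref(ref(T3))).
Decompose ref/1: ref(A) ≐ ref(ref(T3)).
Decompose ref/1: A ≐ ref(T3).
Bind A := ref(T3); no other remaining equation mentions A.
Decompose ref/1: ref(tup3(tup3(unit,char,bool),ref(bool),tup3(T3,unit,bool))) ≐ ref(tup3(tup3(unit,char,bool),ref(bool),tup3(tup3(ref(unit),ref(char),S1),unit,bool))).
Decompose ref/1: tup3(tup3(unit,char,bool),ref(bool),tup3(T3,unit,bool)) ≐ tup3(tup3(unit,char,bool),ref(bool),tup3(tup3(ref(unit),ref(char),S1),unit,bool)).
Decompose tup3/3: tup3(unit,char,bool) ≐ tup3(unit,char,bool),  ref(bool) ≐ ref(bool),  tup3(T3,unit,bool) ≐ tup3(tup3(ref(unit),ref(char),S1),unit,bool).
Delete trivial equation tup3(unit,char,bool) ≐ tup3(unit,char,bool).
Delete trivial equation ref(bool) ≐ ref(bool).
Decompose tup3/3: T3 ≐ tup3(ref(unit),ref(char),S1),  unit ≐ unit,  bool ≐ bool.
Bind T3 := tup3(ref(unit),ref(char),S1); no other remaining equation mentions T3. Substituting into the earlier binding gives A := ref(tup3(ref(unit),ref(char),S1)).
Delete trivial equation unit ≐ unit.
Delete trivial equation bool ≐ bool.
Bind R := S; substituting into the one remaining equation that mentions R gives: tup3(char,ref(S),int) ≐ tup3(char,S1,int).
Decompose tup3/3: char ≐ char,  ref(S) ≐ S1,  int ≐ int.
Delete trivial equation char ≐ char.
Bind S1 := ref(S); no other remaining equation mentions S1. Substituting into the earlier bindings gives A := ref(tup3(ref(unit),ref(char),ref(S))), T3 := tup3(ref(unit),ref(char),ref(S)).
Delete trivial equation int ≐ int.
Decompose ref/1: S ≐ ref(unit).
Bind S := ref(unit). Substituting into the earlier bindings gives A := ref(tup3(ref(unit),ref(char),ref(ref(unit)))), T3 := tup3(ref(unit),ref(char),ref(ref(unit))), R := ref(unit), S1 := ref(ref(unit)).
No equations remain and no clash or occurs-check failure arose, so a unifier exists.

YES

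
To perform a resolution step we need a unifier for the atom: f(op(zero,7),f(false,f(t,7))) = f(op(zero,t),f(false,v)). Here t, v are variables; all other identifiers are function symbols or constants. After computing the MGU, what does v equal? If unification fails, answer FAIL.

Decompose f/2: op(zero,7) = op(zero,t),  f(false,f(t,7)) = f(false,v).
Decompose op/2: zero = zero,  7 = t.
Delete trivial equation zero = zero.
Bind t := 7; substituting into the remaining equation gives: f(false,f(7,7)) = f(false,v).
Decompose f/2: false = false,  f(7,7) = v.
Delete trivial equation false = false.
Bind v := f(7,7).
MGU = { t -> 7, v -> f(7,7) }, so v -> f(7,7).

f(7,7)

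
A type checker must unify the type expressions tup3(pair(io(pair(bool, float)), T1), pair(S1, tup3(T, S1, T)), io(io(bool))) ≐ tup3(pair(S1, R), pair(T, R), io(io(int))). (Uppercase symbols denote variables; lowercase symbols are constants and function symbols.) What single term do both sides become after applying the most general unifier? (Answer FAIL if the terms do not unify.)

FAIL

Decompose tup3/3: pair(io(pair(bool, float)), T1) ≐ pair(S1, R),  pair(S1, tup3(T, S1, T)) ≐ pair(T, R),  io(io(bool)) ≐ io(io(int)).
Decompose pair/2: io(pair(bool, float)) ≐ S1,  T1 ≐ R.
Bind S1 := io(pair(bool, float)); substituting into the one remaining equation that mentions S1 gives: pair(io(pair(bool, float)), tup3(T, io(pair(bool, float)), T)) ≐ pair(T, R).
Bind T1 := R; no other remaining equation mentions T1.
Decompose pair/2: io(pair(bool, float)) ≐ T,  tup3(T, io(pair(bool, float)), T) ≐ R.
Bind T := io(pair(bool, float)); substituting into the one remaining equation that mentions T gives: tup3(io(pair(bool, float)), io(pair(bool, float)), io(pair(bool, float))) ≐ R.
Bind R := tup3(io(pair(bool, float)), io(pair(bool, float)), io(pair(bool, float))); no other remaining equation mentions R. Substituting into the earlier binding gives T1 := tup3(io(pair(bool, float)), io(pair(bool, float)), io(pair(bool, float))).
Decompose io/1: io(bool) ≐ io(int).
Decompose io/1: bool ≐ int.
Clash: constants bool and int differ; no unifier exists.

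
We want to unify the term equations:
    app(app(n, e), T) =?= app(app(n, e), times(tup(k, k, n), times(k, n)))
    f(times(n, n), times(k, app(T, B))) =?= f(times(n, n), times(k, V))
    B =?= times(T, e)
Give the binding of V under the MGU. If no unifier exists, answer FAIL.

Decompose app/2: app(n, e) =?= app(n, e),  T =?= times(tup(k, k, n), times(k, n)).
Delete trivial equation app(n, e) =?= app(n, e).
Bind T := times(tup(k, k, n), times(k, n)); substituting into the remaining equations gives: f(times(n, n), times(k, app(times(tup(k, k, n), times(k, n)), B))) =?= f(times(n, n), times(k, V)),  B =?= times(times(tup(k, k, n), times(k, n)), e).
Decompose f/2: times(n, n) =?= times(n, n),  times(k, app(times(tup(k, k, n), times(k, n)), B)) =?= times(k, V).
Delete trivial equation times(n, n) =?= times(n, n).
Decompose times/2: k =?= k,  app(times(tup(k, k, n), times(k, n)), B) =?= V.
Delete trivial equation k =?= k.
Bind V := app(times(tup(k, k, n), times(k, n)), B); no other remaining equation mentions V.
Bind B := times(times(tup(k, k, n), times(k, n)), e). Substituting into the earlier binding gives V := app(times(tup(k, k, n), times(k, n)), times(times(tup(k, k, n), times(k, n)), e)).
MGU = { T ↦ times(tup(k, k, n), times(k, n)), V ↦ app(times(tup(k, k, n), times(k, n)), times(times(tup(k, k, n), times(k, n)), e)), B ↦ times(times(tup(k, k, n), times(k, n)), e) }, so V ↦ app(times(tup(k, k, n), times(k, n)), times(times(tup(k, k, n), times(k, n)), e)).

app(times(tup(k, k, n), times(k, n)), times(times(tup(k, k, n), times(k, n)), e))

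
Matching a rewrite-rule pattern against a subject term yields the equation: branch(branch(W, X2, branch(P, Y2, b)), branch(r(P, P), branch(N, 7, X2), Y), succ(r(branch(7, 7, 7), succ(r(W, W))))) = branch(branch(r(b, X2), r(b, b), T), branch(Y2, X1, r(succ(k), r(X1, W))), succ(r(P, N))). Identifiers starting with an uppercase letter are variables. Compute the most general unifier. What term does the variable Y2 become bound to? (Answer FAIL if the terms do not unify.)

r(branch(7, 7, 7), branch(7, 7, 7))

Decompose branch/3: branch(W, X2, branch(P, Y2, b)) = branch(r(b, X2), r(b, b), T),  branch(r(P, P), branch(N, 7, X2), Y) = branch(Y2, X1, r(succ(k), r(X1, W))),  succ(r(branch(7, 7, 7), succ(r(W, W)))) = succ(r(P, N)).
Decompose branch/3: W = r(b, X2),  X2 = r(b, b),  branch(P, Y2, b) = T.
Bind W := r(b, X2); substituting into the 2 remaining equations that mention W gives: branch(r(P, P), branch(N, 7, X2), Y) = branch(Y2, X1, r(succ(k), r(X1, r(b, X2)))),  succ(r(branch(7, 7, 7), succ(r(r(b, X2), r(b, X2))))) = succ(r(P, N)).
Bind X2 := r(b, b); substituting into the 2 remaining equations that mention X2 gives: branch(r(P, P), branch(N, 7, r(b, b)), Y) = branch(Y2, X1, r(succ(k), r(X1, r(b, r(b, b))))),  succ(r(branch(7, 7, 7), succ(r(r(b, r(b, b)), r(b, r(b, b)))))) = succ(r(P, N)). Substituting into the earlier binding gives W := r(b, r(b, b)).
Bind T := branch(P, Y2, b); no other remaining equation mentions T.
Decompose branch/3: r(P, P) = Y2,  branch(N, 7, r(b, b)) = X1,  Y = r(succ(k), r(X1, r(b, r(b, b)))).
Bind Y2 := r(P, P); no other remaining equation mentions Y2. Substituting into the earlier binding gives T := branch(P, r(P, P), b).
Bind X1 := branch(N, 7, r(b, b)); substituting into the one remaining equation that mentions X1 gives: Y = r(succ(k), r(branch(N, 7, r(b, b)), r(b, r(b, b)))).
Bind Y := r(succ(k), r(branch(N, 7, r(b, b)), r(b, r(b, b)))); no other remaining equation mentions Y.
Decompose succ/1: r(branch(7, 7, 7), succ(r(r(b, r(b, b)), r(b, r(b, b))))) = r(P, N).
Decompose r/2: branch(7, 7, 7) = P,  succ(r(r(b, r(b, b)), r(b, r(b, b)))) = N.
Bind P := branch(7, 7, 7); no other remaining equation mentions P. Substituting into the earlier bindings gives T := branch(branch(7, 7, 7), r(branch(7, 7, 7), branch(7, 7, 7)), b), Y2 := r(branch(7, 7, 7), branch(7, 7, 7)).
Bind N := succ(r(r(b, r(b, b)), r(b, r(b, b)))). Substituting into the earlier bindings gives X1 := branch(succ(r(r(b, r(b, b)), r(b, r(b, b)))), 7, r(b, b)), Y := r(succ(k), r(branch(succ(r(r(b, r(b, b)), r(b, r(b, b)))), 7, r(b, b)), r(b, r(b, b)))).
MGU = { W ↦ r(b, r(b, b)), X2 ↦ r(b, b), T ↦ branch(branch(7, 7, 7), r(branch(7, 7, 7), branch(7, 7, 7)), b), Y2 ↦ r(branch(7, 7, 7), branch(7, 7, 7)), X1 ↦ branch(succ(r(r(b, r(b, b)), r(b, r(b, b)))), 7, r(b, b)), Y ↦ r(succ(k), r(branch(succ(r(r(b, r(b, b)), r(b, r(b, b)))), 7, r(b, b)), r(b, r(b, b)))), P ↦ branch(7, 7, 7), N ↦ succ(r(r(b, r(b, b)), r(b, r(b, b)))) }, so Y2 ↦ r(branch(7, 7, 7), branch(7, 7, 7)).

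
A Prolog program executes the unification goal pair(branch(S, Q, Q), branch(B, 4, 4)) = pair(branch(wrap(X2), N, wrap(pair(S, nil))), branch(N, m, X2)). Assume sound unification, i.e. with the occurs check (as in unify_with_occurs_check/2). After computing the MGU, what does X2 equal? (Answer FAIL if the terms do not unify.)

FAIL

Decompose pair/2: branch(S, Q, Q) = branch(wrap(X2), N, wrap(pair(S, nil))),  branch(B, 4, 4) = branch(N, m, X2).
Decompose branch/3: S = wrap(X2),  Q = N,  Q = wrap(pair(S, nil)).
Bind S := wrap(X2); substituting into the one remaining equation that mentions S gives: Q = wrap(pair(wrap(X2), nil)).
Bind Q := N; substituting into the one remaining equation that mentions Q gives: N = wrap(pair(wrap(X2), nil)).
Bind N := wrap(pair(wrap(X2), nil)); substituting into the remaining equation gives: branch(B, 4, 4) = branch(wrap(pair(wrap(X2), nil)), m, X2). Substituting into the earlier binding gives Q := wrap(pair(wrap(X2), nil)).
Decompose branch/3: B = wrap(pair(wrap(X2), nil)),  4 = m,  4 = X2.
Bind B := wrap(pair(wrap(X2), nil)); no other remaining equation mentions B.
Clash: constants 4 and m differ; no unifier exists.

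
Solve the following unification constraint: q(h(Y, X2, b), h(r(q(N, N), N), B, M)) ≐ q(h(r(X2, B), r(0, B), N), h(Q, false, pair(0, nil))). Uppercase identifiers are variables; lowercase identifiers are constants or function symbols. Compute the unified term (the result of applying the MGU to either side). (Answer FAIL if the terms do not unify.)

q(h(r(r(0, false), false), r(0, false), b), h(r(q(b, b), b), false, pair(0, nil)))

Decompose q/2: h(Y, X2, b) ≐ h(r(X2, B), r(0, B), N),  h(r(q(N, N), N), B, M) ≐ h(Q, false, pair(0, nil)).
Decompose h/3: Y ≐ r(X2, B),  X2 ≐ r(0, B),  b ≐ N.
Bind Y := r(X2, B); no other remaining equation mentions Y.
Bind X2 := r(0, B); no other remaining equation mentions X2. Substituting into the earlier binding gives Y := r(r(0, B), B).
Bind N := b; substituting into the remaining equation gives: h(r(q(b, b), b), B, M) ≐ h(Q, false, pair(0, nil)).
Decompose h/3: r(q(b, b), b) ≐ Q,  B ≐ false,  M ≐ pair(0, nil).
Bind Q := r(q(b, b), b); no other remaining equation mentions Q.
Bind B := false; no other remaining equation mentions B. Substituting into the earlier bindings gives Y := r(r(0, false), false), X2 := r(0, false).
Bind M := pair(0, nil).
Applying the MGU to either side gives q(h(r(r(0, false), false), r(0, false), b), h(r(q(b, b), b), false, pair(0, nil))).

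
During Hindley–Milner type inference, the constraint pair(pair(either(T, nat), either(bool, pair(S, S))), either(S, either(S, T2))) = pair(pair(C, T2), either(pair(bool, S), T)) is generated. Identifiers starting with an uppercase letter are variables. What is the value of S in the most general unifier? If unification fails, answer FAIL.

Decompose pair/2: pair(either(T, nat), either(bool, pair(S, S))) = pair(C, T2),  either(S, either(S, T2)) = either(pair(bool, S), T).
Decompose pair/2: either(T, nat) = C,  either(bool, pair(S, S)) = T2.
Bind C := either(T, nat); no other remaining equation mentions C.
Bind T2 := either(bool, pair(S, S)); substituting into the remaining equation gives: either(S, either(S, either(bool, pair(S, S)))) = either(pair(bool, S), T).
Decompose either/2: S = pair(bool, S),  either(S, either(bool, pair(S, S))) = T.
Occurs check fails: S occurs in pair(bool, S); the equation S = pair(bool, S) has no finite solution.

FAIL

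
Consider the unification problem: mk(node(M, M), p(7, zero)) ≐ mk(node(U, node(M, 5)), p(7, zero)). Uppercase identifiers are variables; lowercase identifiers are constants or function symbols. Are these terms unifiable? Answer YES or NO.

NO

Decompose mk/2: node(M, M) ≐ node(U, node(M, 5)),  p(7, zero) ≐ p(7, zero).
Decompose node/2: M ≐ U,  M ≐ node(M, 5).
Bind M := U; substituting into the one remaining equation that mentions M gives: U ≐ node(U, 5).
Occurs check fails: U occurs in node(U, 5); the equation U ≐ node(U, 5) has no finite solution.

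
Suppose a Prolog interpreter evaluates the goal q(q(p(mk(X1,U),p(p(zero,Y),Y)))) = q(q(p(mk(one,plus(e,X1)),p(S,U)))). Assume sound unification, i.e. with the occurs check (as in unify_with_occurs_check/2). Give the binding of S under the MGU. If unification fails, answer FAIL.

Decompose q/1: q(p(mk(X1,U),p(p(zero,Y),Y))) = q(p(mk(one,plus(e,X1)),p(S,U))).
Decompose q/1: p(mk(X1,U),p(p(zero,Y),Y)) = p(mk(one,plus(e,X1)),p(S,U)).
Decompose p/2: mk(X1,U) = mk(one,plus(e,X1)),  p(p(zero,Y),Y) = p(S,U).
Decompose mk/2: X1 = one,  U = plus(e,X1).
Bind X1 := one; substituting into the one remaining equation that mentions X1 gives: U = plus(e,one).
Bind U := plus(e,one); substituting into the remaining equation gives: p(p(zero,Y),Y) = p(S,plus(e,one)).
Decompose p/2: p(zero,Y) = S,  Y = plus(e,one).
Bind S := p(zero,Y); no other remaining equation mentions S.
Bind Y := plus(e,one). Substituting into the earlier binding gives S := p(zero,plus(e,one)).
MGU = { X1 -> one, U -> plus(e,one), S -> p(zero,plus(e,one)), Y -> plus(e,one) }, so S -> p(zero,plus(e,one)).

p(zero,plus(e,one))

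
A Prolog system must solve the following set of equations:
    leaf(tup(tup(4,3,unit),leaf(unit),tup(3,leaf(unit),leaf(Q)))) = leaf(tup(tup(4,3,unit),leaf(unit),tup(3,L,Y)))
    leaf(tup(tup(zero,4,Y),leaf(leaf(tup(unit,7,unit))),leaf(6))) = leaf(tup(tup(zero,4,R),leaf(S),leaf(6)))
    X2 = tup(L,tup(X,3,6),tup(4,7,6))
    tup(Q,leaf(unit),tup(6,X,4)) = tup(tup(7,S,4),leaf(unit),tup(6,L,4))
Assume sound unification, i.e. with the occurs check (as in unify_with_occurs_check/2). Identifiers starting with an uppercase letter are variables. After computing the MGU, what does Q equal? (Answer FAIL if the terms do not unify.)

tup(7,leaf(tup(unit,7,unit)),4)

Decompose leaf/1: tup(tup(4,3,unit),leaf(unit),tup(3,leaf(unit),leaf(Q))) = tup(tup(4,3,unit),leaf(unit),tup(3,L,Y)).
Decompose tup/3: tup(4,3,unit) = tup(4,3,unit),  leaf(unit) = leaf(unit),  tup(3,leaf(unit),leaf(Q)) = tup(3,L,Y).
Delete trivial equation tup(4,3,unit) = tup(4,3,unit).
Delete trivial equation leaf(unit) = leaf(unit).
Decompose tup/3: 3 = 3,  leaf(unit) = L,  leaf(Q) = Y.
Delete trivial equation 3 = 3.
Bind L := leaf(unit); substituting into the 2 remaining equations that mention L gives: X2 = tup(leaf(unit),tup(X,3,6),tup(4,7,6)),  tup(Q,leaf(unit),tup(6,X,4)) = tup(tup(7,S,4),leaf(unit),tup(6,leaf(unit),4)).
Bind Y := leaf(Q); substituting into the one remaining equation that mentions Y gives: leaf(tup(tup(zero,4,leaf(Q)),leaf(leaf(tup(unit,7,unit))),leaf(6))) = leaf(tup(tup(zero,4,R),leaf(S),leaf(6))).
Decompose leaf/1: tup(tup(zero,4,leaf(Q)),leaf(leaf(tup(unit,7,unit))),leaf(6)) = tup(tup(zero,4,R),leaf(S),leaf(6)).
Decompose tup/3: tup(zero,4,leaf(Q)) = tup(zero,4,R),  leaf(leaf(tup(unit,7,unit))) = leaf(S),  leaf(6) = leaf(6).
Decompose tup/3: zero = zero,  4 = 4,  leaf(Q) = R.
Delete trivial equation zero = zero.
Delete trivial equation 4 = 4.
Bind R := leaf(Q); no other remaining equation mentions R.
Decompose leaf/1: leaf(tup(unit,7,unit)) = S.
Bind S := leaf(tup(unit,7,unit)); substituting into the one remaining equation that mentions S gives: tup(Q,leaf(unit),tup(6,X,4)) = tup(tup(7,leaf(tup(unit,7,unit)),4),leaf(unit),tup(6,leaf(unit),4)).
Delete trivial equation leaf(6) = leaf(6).
Bind X2 := tup(leaf(unit),tup(X,3,6),tup(4,7,6)); no other remaining equation mentions X2.
Decompose tup/3: Q = tup(7,leaf(tup(unit,7,unit)),4),  leaf(unit) = leaf(unit),  tup(6,X,4) = tup(6,leaf(unit),4).
Bind Q := tup(7,leaf(tup(unit,7,unit)),4); no other remaining equation mentions Q. Substituting into the earlier bindings gives Y := leaf(tup(7,leaf(tup(unit,7,unit)),4)), R := leaf(tup(7,leaf(tup(unit,7,unit)),4)).
Delete trivial equation leaf(unit) = leaf(unit).
Decompose tup/3: 6 = 6,  X = leaf(unit),  4 = 4.
Delete trivial equation 6 = 6.
Bind X := leaf(unit); no other remaining equation mentions X. Substituting into the earlier binding gives X2 := tup(leaf(unit),tup(leaf(unit),3,6),tup(4,7,6)).
Delete trivial equation 4 = 4.
MGU = { L -> leaf(unit), Y -> leaf(tup(7,leaf(tup(unit,7,unit)),4)), R -> leaf(tup(7,leaf(tup(unit,7,unit)),4)), S -> leaf(tup(unit,7,unit)), X2 -> tup(leaf(unit),tup(leaf(unit),3,6),tup(4,7,6)), Q -> tup(7,leaf(tup(unit,7,unit)),4), X -> leaf(unit) }, so Q -> tup(7,leaf(tup(unit,7,unit)),4).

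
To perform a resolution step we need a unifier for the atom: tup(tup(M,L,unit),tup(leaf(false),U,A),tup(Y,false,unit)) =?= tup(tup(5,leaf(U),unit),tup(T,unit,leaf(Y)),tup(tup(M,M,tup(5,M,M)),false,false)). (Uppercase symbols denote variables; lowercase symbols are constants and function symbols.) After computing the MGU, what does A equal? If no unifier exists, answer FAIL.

FAIL

Decompose tup/3: tup(M,L,unit) =?= tup(5,leaf(U),unit),  tup(leaf(false),U,A) =?= tup(T,unit,leaf(Y)),  tup(Y,false,unit) =?= tup(tup(M,M,tup(5,M,M)),false,false).
Decompose tup/3: M =?= 5,  L =?= leaf(U),  unit =?= unit.
Bind M := 5; substituting into the one remaining equation that mentions M gives: tup(Y,false,unit) =?= tup(tup(5,5,tup(5,5,5)),false,false).
Bind L := leaf(U); no other remaining equation mentions L.
Delete trivial equation unit =?= unit.
Decompose tup/3: leaf(false) =?= T,  U =?= unit,  A =?= leaf(Y).
Bind T := leaf(false); no other remaining equation mentions T.
Bind U := unit; no other remaining equation mentions U. Substituting into the earlier binding gives L := leaf(unit).
Bind A := leaf(Y); no other remaining equation mentions A.
Decompose tup/3: Y =?= tup(5,5,tup(5,5,5)),  false =?= false,  unit =?= false.
Bind Y := tup(5,5,tup(5,5,5)); no other remaining equation mentions Y. Substituting into the earlier binding gives A := leaf(tup(5,5,tup(5,5,5))).
Delete trivial equation false =?= false.
Clash: constants unit and false differ; no unifier exists.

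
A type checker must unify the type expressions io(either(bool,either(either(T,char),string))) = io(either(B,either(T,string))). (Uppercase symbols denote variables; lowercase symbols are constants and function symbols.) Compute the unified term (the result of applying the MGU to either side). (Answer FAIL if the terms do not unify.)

Decompose io/1: either(bool,either(either(T,char),string)) = either(B,either(T,string)).
Decompose either/2: bool = B,  either(either(T,char),string) = either(T,string).
Bind B := bool; no other remaining equation mentions B.
Decompose either/2: either(T,char) = T,  string = string.
Occurs check fails: T occurs in either(T,char); the equation T = either(T,char) has no finite solution.

FAIL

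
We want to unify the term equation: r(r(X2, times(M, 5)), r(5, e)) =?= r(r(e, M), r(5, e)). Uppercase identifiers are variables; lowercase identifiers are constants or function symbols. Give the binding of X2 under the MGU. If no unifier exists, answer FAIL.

FAIL

Decompose r/2: r(X2, times(M, 5)) =?= r(e, M),  r(5, e) =?= r(5, e).
Decompose r/2: X2 =?= e,  times(M, 5) =?= M.
Bind X2 := e; no other remaining equation mentions X2.
Occurs check fails: M occurs in times(M, 5); the equation M =?= times(M, 5) has no finite solution.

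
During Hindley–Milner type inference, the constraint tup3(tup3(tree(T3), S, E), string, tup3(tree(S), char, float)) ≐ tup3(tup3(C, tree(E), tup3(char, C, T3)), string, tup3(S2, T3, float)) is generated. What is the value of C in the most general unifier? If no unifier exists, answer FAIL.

Decompose tup3/3: tup3(tree(T3), S, E) ≐ tup3(C, tree(E), tup3(char, C, T3)),  string ≐ string,  tup3(tree(S), char, float) ≐ tup3(S2, T3, float).
Decompose tup3/3: tree(T3) ≐ C,  S ≐ tree(E),  E ≐ tup3(char, C, T3).
Bind C := tree(T3); substituting into the one remaining equation that mentions C gives: E ≐ tup3(char, tree(T3), T3).
Bind S := tree(E); substituting into the one remaining equation that mentions S gives: tup3(tree(tree(E)), char, float) ≐ tup3(S2, T3, float).
Bind E := tup3(char, tree(T3), T3); substituting into the one remaining equation that mentions E gives: tup3(tree(tree(tup3(char, tree(T3), T3))), char, float) ≐ tup3(S2, T3, float). Substituting into the earlier binding gives S := tree(tup3(char, tree(T3), T3)).
Delete trivial equation string ≐ string.
Decompose tup3/3: tree(tree(tup3(char, tree(T3), T3))) ≐ S2,  char ≐ T3,  float ≐ float.
Bind S2 := tree(tree(tup3(char, tree(T3), T3))); no other remaining equation mentions S2.
Bind T3 := char; no other remaining equation mentions T3. Substituting into the earlier bindings gives C := tree(char), S := tree(tup3(char, tree(char), char)), E := tup3(char, tree(char), char), S2 := tree(tree(tup3(char, tree(char), char))).
Delete trivial equation float ≐ float.
MGU = { C := tree(char), S := tree(tup3(char, tree(char), char)), E := tup3(char, tree(char), char), S2 := tree(tree(tup3(char, tree(char), char))), T3 := char }, so C := tree(char).

tree(char)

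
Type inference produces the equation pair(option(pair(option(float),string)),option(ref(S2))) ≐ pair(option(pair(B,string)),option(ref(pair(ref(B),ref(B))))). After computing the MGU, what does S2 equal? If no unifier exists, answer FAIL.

Decompose pair/2: option(pair(option(float),string)) ≐ option(pair(B,string)),  option(ref(S2)) ≐ option(ref(pair(ref(B),ref(B)))).
Decompose option/1: pair(option(float),string) ≐ pair(B,string).
Decompose pair/2: option(float) ≐ B,  string ≐ string.
Bind B := option(float); substituting into the one remaining equation that mentions B gives: option(ref(S2)) ≐ option(ref(pair(ref(option(float)),ref(option(float))))).
Delete trivial equation string ≐ string.
Decompose option/1: ref(S2) ≐ ref(pair(ref(option(float)),ref(option(float)))).
Decompose ref/1: S2 ≐ pair(ref(option(float)),ref(option(float))).
Bind S2 := pair(ref(option(float)),ref(option(float))).
MGU = { B ↦ option(float), S2 ↦ pair(ref(option(float)),ref(option(float))) }, so S2 ↦ pair(ref(option(float)),ref(option(float))).

pair(ref(option(float)),ref(option(float)))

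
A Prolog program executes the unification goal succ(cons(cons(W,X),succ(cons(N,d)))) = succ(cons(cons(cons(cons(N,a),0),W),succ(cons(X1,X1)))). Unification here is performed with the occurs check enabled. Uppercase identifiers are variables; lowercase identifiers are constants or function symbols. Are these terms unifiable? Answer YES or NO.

Decompose succ/1: cons(cons(W,X),succ(cons(N,d))) = cons(cons(cons(cons(N,a),0),W),succ(cons(X1,X1))).
Decompose cons/2: cons(W,X) = cons(cons(cons(N,a),0),W),  succ(cons(N,d)) = succ(cons(X1,X1)).
Decompose cons/2: W = cons(cons(N,a),0),  X = W.
Bind W := cons(cons(N,a),0); substituting into the one remaining equation that mentions W gives: X = cons(cons(N,a),0).
Bind X := cons(cons(N,a),0); no other remaining equation mentions X.
Decompose succ/1: cons(N,d) = cons(X1,X1).
Decompose cons/2: N = X1,  d = X1.
Bind N := X1; no other remaining equation mentions N. Substituting into the earlier bindings gives W := cons(cons(X1,a),0), X := cons(cons(X1,a),0).
Bind X1 := d. Substituting into the earlier bindings gives W := cons(cons(d,a),0), X := cons(cons(d,a),0), N := d.
No equations remain and no clash or occurs-check failure arose, so a unifier exists.

YES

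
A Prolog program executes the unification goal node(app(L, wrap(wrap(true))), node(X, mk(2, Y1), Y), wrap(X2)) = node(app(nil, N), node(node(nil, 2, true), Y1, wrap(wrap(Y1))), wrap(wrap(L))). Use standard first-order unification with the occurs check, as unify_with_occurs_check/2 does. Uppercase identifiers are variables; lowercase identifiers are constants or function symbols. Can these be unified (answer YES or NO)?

Decompose node/3: app(L, wrap(wrap(true))) = app(nil, N),  node(X, mk(2, Y1), Y) = node(node(nil, 2, true), Y1, wrap(wrap(Y1))),  wrap(X2) = wrap(wrap(L)).
Decompose app/2: L = nil,  wrap(wrap(true)) = N.
Bind L := nil; substituting into the one remaining equation that mentions L gives: wrap(X2) = wrap(wrap(nil)).
Bind N := wrap(wrap(true)); no other remaining equation mentions N.
Decompose node/3: X = node(nil, 2, true),  mk(2, Y1) = Y1,  Y = wrap(wrap(Y1)).
Bind X := node(nil, 2, true); no other remaining equation mentions X.
Occurs check fails: Y1 occurs in mk(2, Y1); the equation Y1 = mk(2, Y1) has no finite solution.

NO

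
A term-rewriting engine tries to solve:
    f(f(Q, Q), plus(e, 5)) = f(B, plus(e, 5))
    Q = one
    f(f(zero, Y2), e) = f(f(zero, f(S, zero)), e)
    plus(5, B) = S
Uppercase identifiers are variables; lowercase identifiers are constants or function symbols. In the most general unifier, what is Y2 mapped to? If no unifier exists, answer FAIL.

f(plus(5, f(one, one)), zero)

Decompose f/2: f(Q, Q) = B,  plus(e, 5) = plus(e, 5).
Bind B := f(Q, Q); substituting into the one remaining equation that mentions B gives: plus(5, f(Q, Q)) = S.
Delete trivial equation plus(e, 5) = plus(e, 5).
Bind Q := one; substituting into the one remaining equation that mentions Q gives: plus(5, f(one, one)) = S. Substituting into the earlier binding gives B := f(one, one).
Decompose f/2: f(zero, Y2) = f(zero, f(S, zero)),  e = e.
Decompose f/2: zero = zero,  Y2 = f(S, zero).
Delete trivial equation zero = zero.
Bind Y2 := f(S, zero); no other remaining equation mentions Y2.
Delete trivial equation e = e.
Bind S := plus(5, f(one, one)). Substituting into the earlier binding gives Y2 := f(plus(5, f(one, one)), zero).
MGU = { B := f(one, one), Q := one, Y2 := f(plus(5, f(one, one)), zero), S := plus(5, f(one, one)) }, so Y2 := f(plus(5, f(one, one)), zero).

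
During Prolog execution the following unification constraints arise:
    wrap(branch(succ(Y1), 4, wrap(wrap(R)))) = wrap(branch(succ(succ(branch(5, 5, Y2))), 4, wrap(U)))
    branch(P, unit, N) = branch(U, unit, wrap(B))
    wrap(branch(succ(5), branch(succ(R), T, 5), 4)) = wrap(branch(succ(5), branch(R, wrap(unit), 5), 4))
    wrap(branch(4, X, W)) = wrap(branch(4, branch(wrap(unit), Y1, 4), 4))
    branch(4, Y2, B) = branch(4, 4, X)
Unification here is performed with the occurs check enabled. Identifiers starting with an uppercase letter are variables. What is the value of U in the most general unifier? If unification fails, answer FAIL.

Decompose wrap/1: branch(succ(Y1), 4, wrap(wrap(R))) = branch(succ(succ(branch(5, 5, Y2))), 4, wrap(U)).
Decompose branch/3: succ(Y1) = succ(succ(branch(5, 5, Y2))),  4 = 4,  wrap(wrap(R)) = wrap(U).
Decompose succ/1: Y1 = succ(branch(5, 5, Y2)).
Bind Y1 := succ(branch(5, 5, Y2)); substituting into the one remaining equation that mentions Y1 gives: wrap(branch(4, X, W)) = wrap(branch(4, branch(wrap(unit), succ(branch(5, 5, Y2)), 4), 4)).
Delete trivial equation 4 = 4.
Decompose wrap/1: wrap(R) = U.
Bind U := wrap(R); substituting into the one remaining equation that mentions U gives: branch(P, unit, N) = branch(wrap(R), unit, wrap(B)).
Decompose branch/3: P = wrap(R),  unit = unit,  N = wrap(B).
Bind P := wrap(R); no other remaining equation mentions P.
Delete trivial equation unit = unit.
Bind N := wrap(B); no other remaining equation mentions N.
Decompose wrap/1: branch(succ(5), branch(succ(R), T, 5), 4) = branch(succ(5), branch(R, wrap(unit), 5), 4).
Decompose branch/3: succ(5) = succ(5),  branch(succ(R), T, 5) = branch(R, wrap(unit), 5),  4 = 4.
Delete trivial equation succ(5) = succ(5).
Decompose branch/3: succ(R) = R,  T = wrap(unit),  5 = 5.
Occurs check fails: R occurs in succ(R); the equation R = succ(R) has no finite solution.

FAIL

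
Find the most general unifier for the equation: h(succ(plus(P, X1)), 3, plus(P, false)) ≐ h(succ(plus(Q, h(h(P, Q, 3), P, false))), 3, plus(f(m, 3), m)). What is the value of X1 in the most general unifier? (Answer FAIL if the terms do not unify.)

Decompose h/3: succ(plus(P, X1)) ≐ succ(plus(Q, h(h(P, Q, 3), P, false))),  3 ≐ 3,  plus(P, false) ≐ plus(f(m, 3), m).
Decompose succ/1: plus(P, X1) ≐ plus(Q, h(h(P, Q, 3), P, false)).
Decompose plus/2: P ≐ Q,  X1 ≐ h(h(P, Q, 3), P, false).
Bind P := Q; substituting into the 2 remaining equations that mention P gives: X1 ≐ h(h(Q, Q, 3), Q, false),  plus(Q, false) ≐ plus(f(m, 3), m).
Bind X1 := h(h(Q, Q, 3), Q, false); no other remaining equation mentions X1.
Delete trivial equation 3 ≐ 3.
Decompose plus/2: Q ≐ f(m, 3),  false ≐ m.
Bind Q := f(m, 3); no other remaining equation mentions Q. Substituting into the earlier bindings gives P := f(m, 3), X1 := h(h(f(m, 3), f(m, 3), 3), f(m, 3), false).
Clash: constants false and m differ; no unifier exists.

FAIL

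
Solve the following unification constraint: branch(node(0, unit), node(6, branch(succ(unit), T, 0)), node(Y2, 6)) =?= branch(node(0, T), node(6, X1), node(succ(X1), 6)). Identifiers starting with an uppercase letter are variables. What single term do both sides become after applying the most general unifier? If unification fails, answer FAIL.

branch(node(0, unit), node(6, branch(succ(unit), unit, 0)), node(succ(branch(succ(unit), unit, 0)), 6))

Decompose branch/3: node(0, unit) =?= node(0, T),  node(6, branch(succ(unit), T, 0)) =?= node(6, X1),  node(Y2, 6) =?= node(succ(X1), 6).
Decompose node/2: 0 =?= 0,  unit =?= T.
Delete trivial equation 0 =?= 0.
Bind T := unit; substituting into the one remaining equation that mentions T gives: node(6, branch(succ(unit), unit, 0)) =?= node(6, X1).
Decompose node/2: 6 =?= 6,  branch(succ(unit), unit, 0) =?= X1.
Delete trivial equation 6 =?= 6.
Bind X1 := branch(succ(unit), unit, 0); substituting into the remaining equation gives: node(Y2, 6) =?= node(succ(branch(succ(unit), unit, 0)), 6).
Decompose node/2: Y2 =?= succ(branch(succ(unit), unit, 0)),  6 =?= 6.
Bind Y2 := succ(branch(succ(unit), unit, 0)); no other remaining equation mentions Y2.
Delete trivial equation 6 =?= 6.
Applying the MGU to either side gives branch(node(0, unit), node(6, branch(succ(unit), unit, 0)), node(succ(branch(succ(unit), unit, 0)), 6)).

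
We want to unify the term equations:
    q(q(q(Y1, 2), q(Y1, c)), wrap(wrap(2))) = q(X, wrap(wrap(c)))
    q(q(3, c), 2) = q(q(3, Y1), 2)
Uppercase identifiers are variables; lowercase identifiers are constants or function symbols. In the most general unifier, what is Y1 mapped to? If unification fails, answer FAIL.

FAIL

Decompose q/2: q(q(Y1, 2), q(Y1, c)) = X,  wrap(wrap(2)) = wrap(wrap(c)).
Bind X := q(q(Y1, 2), q(Y1, c)); no other remaining equation mentions X.
Decompose wrap/1: wrap(2) = wrap(c).
Decompose wrap/1: 2 = c.
Clash: constants 2 and c differ; no unifier exists.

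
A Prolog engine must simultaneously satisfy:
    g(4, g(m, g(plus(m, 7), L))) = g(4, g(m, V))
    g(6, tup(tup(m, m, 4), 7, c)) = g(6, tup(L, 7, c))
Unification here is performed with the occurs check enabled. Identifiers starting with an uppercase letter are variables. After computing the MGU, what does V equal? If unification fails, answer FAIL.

Decompose g/2: 4 = 4,  g(m, g(plus(m, 7), L)) = g(m, V).
Delete trivial equation 4 = 4.
Decompose g/2: m = m,  g(plus(m, 7), L) = V.
Delete trivial equation m = m.
Bind V := g(plus(m, 7), L); no other remaining equation mentions V.
Decompose g/2: 6 = 6,  tup(tup(m, m, 4), 7, c) = tup(L, 7, c).
Delete trivial equation 6 = 6.
Decompose tup/3: tup(m, m, 4) = L,  7 = 7,  c = c.
Bind L := tup(m, m, 4); no other remaining equation mentions L. Substituting into the earlier binding gives V := g(plus(m, 7), tup(m, m, 4)).
Delete trivial equation 7 = 7.
Delete trivial equation c = c.
MGU = { V = g(plus(m, 7), tup(m, m, 4)), L = tup(m, m, 4) }, so V = g(plus(m, 7), tup(m, m, 4)).

g(plus(m, 7), tup(m, m, 4))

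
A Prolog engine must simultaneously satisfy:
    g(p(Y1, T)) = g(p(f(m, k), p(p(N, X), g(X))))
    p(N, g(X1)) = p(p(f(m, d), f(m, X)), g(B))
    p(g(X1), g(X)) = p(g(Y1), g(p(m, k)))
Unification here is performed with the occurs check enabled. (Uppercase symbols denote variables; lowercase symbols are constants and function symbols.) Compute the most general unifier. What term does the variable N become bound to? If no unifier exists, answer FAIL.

p(f(m, d), f(m, p(m, k)))

Decompose g/1: p(Y1, T) = p(f(m, k), p(p(N, X), g(X))).
Decompose p/2: Y1 = f(m, k),  T = p(p(N, X), g(X)).
Bind Y1 := f(m, k); substituting into the one remaining equation that mentions Y1 gives: p(g(X1), g(X)) = p(g(f(m, k)), g(p(m, k))).
Bind T := p(p(N, X), g(X)); no other remaining equation mentions T.
Decompose p/2: N = p(f(m, d), f(m, X)),  g(X1) = g(B).
Bind N := p(f(m, d), f(m, X)); no other remaining equation mentions N. Substituting into the earlier binding gives T := p(p(p(f(m, d), f(m, X)), X), g(X)).
Decompose g/1: X1 = B.
Bind X1 := B; substituting into the remaining equation gives: p(g(B), g(X)) = p(g(f(m, k)), g(p(m, k))).
Decompose p/2: g(B) = g(f(m, k)),  g(X) = g(p(m, k)).
Decompose g/1: B = f(m, k).
Bind B := f(m, k); no other remaining equation mentions B. Substituting into the earlier binding gives X1 := f(m, k).
Decompose g/1: X = p(m, k).
Bind X := p(m, k). Substituting into the earlier bindings gives T := p(p(p(f(m, d), f(m, p(m, k))), p(m, k)), g(p(m, k))), N := p(f(m, d), f(m, p(m, k))).
MGU = { Y1 = f(m, k), T = p(p(p(f(m, d), f(m, p(m, k))), p(m, k)), g(p(m, k))), N = p(f(m, d), f(m, p(m, k))), X1 = f(m, k), B = f(m, k), X = p(m, k) }, so N = p(f(m, d), f(m, p(m, k))).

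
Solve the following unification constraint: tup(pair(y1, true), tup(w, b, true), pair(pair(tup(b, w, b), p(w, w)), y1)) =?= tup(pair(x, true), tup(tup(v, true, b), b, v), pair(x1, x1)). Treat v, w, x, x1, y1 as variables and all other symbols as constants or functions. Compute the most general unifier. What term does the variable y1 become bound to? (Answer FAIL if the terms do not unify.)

Decompose tup/3: pair(y1, true) =?= pair(x, true),  tup(w, b, true) =?= tup(tup(v, true, b), b, v),  pair(pair(tup(b, w, b), p(w, w)), y1) =?= pair(x1, x1).
Decompose pair/2: y1 =?= x,  true =?= true.
Bind y1 := x; substituting into the one remaining equation that mentions y1 gives: pair(pair(tup(b, w, b), p(w, w)), x) =?= pair(x1, x1).
Delete trivial equation true =?= true.
Decompose tup/3: w =?= tup(v, true, b),  b =?= b,  true =?= v.
Bind w := tup(v, true, b); substituting into the one remaining equation that mentions w gives: pair(pair(tup(b, tup(v, true, b), b), p(tup(v, true, b), tup(v, true, b))), x) =?= pair(x1, x1).
Delete trivial equation b =?= b.
Bind v := true; substituting into the remaining equation gives: pair(pair(tup(b, tup(true, true, b), b), p(tup(true, true, b), tup(true, true, b))), x) =?= pair(x1, x1). Substituting into the earlier binding gives w := tup(true, true, b).
Decompose pair/2: pair(tup(b, tup(true, true, b), b), p(tup(true, true, b), tup(true, true, b))) =?= x1,  x =?= x1.
Bind x1 := pair(tup(b, tup(true, true, b), b), p(tup(true, true, b), tup(true, true, b))); substituting into the remaining equation gives: x =?= pair(tup(b, tup(true, true, b), b), p(tup(true, true, b), tup(true, true, b))).
Bind x := pair(tup(b, tup(true, true, b), b), p(tup(true, true, b), tup(true, true, b))). Substituting into the earlier binding gives y1 := pair(tup(b, tup(true, true, b), b), p(tup(true, true, b), tup(true, true, b))).
MGU = { y1 := pair(tup(b, tup(true, true, b), b), p(tup(true, true, b), tup(true, true, b))), w := tup(true, true, b), v := true, x1 := pair(tup(b, tup(true, true, b), b), p(tup(true, true, b), tup(true, true, b))), x := pair(tup(b, tup(true, true, b), b), p(tup(true, true, b), tup(true, true, b))) }, so y1 := pair(tup(b, tup(true, true, b), b), p(tup(true, true, b), tup(true, true, b))).

pair(tup(b, tup(true, true, b), b), p(tup(true, true, b), tup(true, true, b)))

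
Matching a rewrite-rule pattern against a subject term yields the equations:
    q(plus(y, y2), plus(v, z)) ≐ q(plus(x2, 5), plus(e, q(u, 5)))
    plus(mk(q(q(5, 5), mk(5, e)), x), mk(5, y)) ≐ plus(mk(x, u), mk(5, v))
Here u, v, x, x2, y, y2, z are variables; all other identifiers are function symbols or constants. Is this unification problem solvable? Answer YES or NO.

Decompose q/2: plus(y, y2) ≐ plus(x2, 5),  plus(v, z) ≐ plus(e, q(u, 5)).
Decompose plus/2: y ≐ x2,  y2 ≐ 5.
Bind y := x2; substituting into the one remaining equation that mentions y gives: plus(mk(q(q(5, 5), mk(5, e)), x), mk(5, x2)) ≐ plus(mk(x, u), mk(5, v)).
Bind y2 := 5; no other remaining equation mentions y2.
Decompose plus/2: v ≐ e,  z ≐ q(u, 5).
Bind v := e; substituting into the one remaining equation that mentions v gives: plus(mk(q(q(5, 5), mk(5, e)), x), mk(5, x2)) ≐ plus(mk(x, u), mk(5, e)).
Bind z := q(u, 5); no other remaining equation mentions z.
Decompose plus/2: mk(q(q(5, 5), mk(5, e)), x) ≐ mk(x, u),  mk(5, x2) ≐ mk(5, e).
Decompose mk/2: q(q(5, 5), mk(5, e)) ≐ x,  x ≐ u.
Bind x := q(q(5, 5), mk(5, e)); substituting into the one remaining equation that mentions x gives: q(q(5, 5), mk(5, e)) ≐ u.
Bind u := q(q(5, 5), mk(5, e)); no other remaining equation mentions u. Substituting into the earlier binding gives z := q(q(q(5, 5), mk(5, e)), 5).
Decompose mk/2: 5 ≐ 5,  x2 ≐ e.
Delete trivial equation 5 ≐ 5.
Bind x2 := e. Substituting into the earlier binding gives y := e.
No equations remain and no clash or occurs-check failure arose, so a unifier exists.

YES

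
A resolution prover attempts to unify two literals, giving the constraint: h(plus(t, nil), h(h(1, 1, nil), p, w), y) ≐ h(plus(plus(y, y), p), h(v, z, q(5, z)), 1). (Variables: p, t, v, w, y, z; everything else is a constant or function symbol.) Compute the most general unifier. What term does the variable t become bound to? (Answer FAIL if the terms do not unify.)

plus(1, 1)

Decompose h/3: plus(t, nil) ≐ plus(plus(y, y), p),  h(h(1, 1, nil), p, w) ≐ h(v, z, q(5, z)),  y ≐ 1.
Decompose plus/2: t ≐ plus(y, y),  nil ≐ p.
Bind t := plus(y, y); no other remaining equation mentions t.
Bind p := nil; substituting into the one remaining equation that mentions p gives: h(h(1, 1, nil), nil, w) ≐ h(v, z, q(5, z)).
Decompose h/3: h(1, 1, nil) ≐ v,  nil ≐ z,  w ≐ q(5, z).
Bind v := h(1, 1, nil); no other remaining equation mentions v.
Bind z := nil; substituting into the one remaining equation that mentions z gives: w ≐ q(5, nil).
Bind w := q(5, nil); no other remaining equation mentions w.
Bind y := 1. Substituting into the earlier binding gives t := plus(1, 1).
MGU = { t ↦ plus(1, 1), p ↦ nil, v ↦ h(1, 1, nil), z ↦ nil, w ↦ q(5, nil), y ↦ 1 }, so t ↦ plus(1, 1).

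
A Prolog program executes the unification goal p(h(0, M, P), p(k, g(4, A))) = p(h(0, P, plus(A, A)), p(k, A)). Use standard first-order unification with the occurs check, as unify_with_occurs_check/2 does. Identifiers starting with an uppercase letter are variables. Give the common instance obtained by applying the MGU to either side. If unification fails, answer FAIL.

FAIL

Decompose p/2: h(0, M, P) = h(0, P, plus(A, A)),  p(k, g(4, A)) = p(k, A).
Decompose h/3: 0 = 0,  M = P,  P = plus(A, A).
Delete trivial equation 0 = 0.
Bind M := P; no other remaining equation mentions M.
Bind P := plus(A, A); no other remaining equation mentions P. Substituting into the earlier binding gives M := plus(A, A).
Decompose p/2: k = k,  g(4, A) = A.
Delete trivial equation k = k.
Occurs check fails: A occurs in g(4, A); the equation A = g(4, A) has no finite solution.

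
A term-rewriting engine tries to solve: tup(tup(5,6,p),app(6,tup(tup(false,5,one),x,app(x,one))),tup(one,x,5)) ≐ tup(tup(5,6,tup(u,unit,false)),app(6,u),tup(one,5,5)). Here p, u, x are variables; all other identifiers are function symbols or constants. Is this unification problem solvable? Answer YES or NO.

Decompose tup/3: tup(5,6,p) ≐ tup(5,6,tup(u,unit,false)),  app(6,tup(tup(false,5,one),x,app(x,one))) ≐ app(6,u),  tup(one,x,5) ≐ tup(one,5,5).
Decompose tup/3: 5 ≐ 5,  6 ≐ 6,  p ≐ tup(u,unit,false).
Delete trivial equation 5 ≐ 5.
Delete trivial equation 6 ≐ 6.
Bind p := tup(u,unit,false); no other remaining equation mentions p.
Decompose app/2: 6 ≐ 6,  tup(tup(false,5,one),x,app(x,one)) ≐ u.
Delete trivial equation 6 ≐ 6.
Bind u := tup(tup(false,5,one),x,app(x,one)); no other remaining equation mentions u. Substituting into the earlier binding gives p := tup(tup(tup(false,5,one),x,app(x,one)),unit,false).
Decompose tup/3: one ≐ one,  x ≐ 5,  5 ≐ 5.
Delete trivial equation one ≐ one.
Bind x := 5; no other remaining equation mentions x. Substituting into the earlier bindings gives p := tup(tup(tup(false,5,one),5,app(5,one)),unit,false), u := tup(tup(false,5,one),5,app(5,one)).
Delete trivial equation 5 ≐ 5.
No equations remain and no clash or occurs-check failure arose, so a unifier exists.

YES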